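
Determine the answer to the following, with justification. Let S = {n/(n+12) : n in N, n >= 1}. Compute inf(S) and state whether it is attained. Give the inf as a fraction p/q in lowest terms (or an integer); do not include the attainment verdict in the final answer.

Analysis:
- Values: 1/13, 1/7, 1/5, 1/4, ... strictly increasing.
- Minimum is 1/13 (n=1); inf = 1/13 (attained).
- n/(n+12) = 1 - 12/(n+12) -> 1 from below as n -> infinity, and never equals 1.
- So sup = 1 (not attained).
Conclusion: inf(S) = 1/13, attained in S.

1/13


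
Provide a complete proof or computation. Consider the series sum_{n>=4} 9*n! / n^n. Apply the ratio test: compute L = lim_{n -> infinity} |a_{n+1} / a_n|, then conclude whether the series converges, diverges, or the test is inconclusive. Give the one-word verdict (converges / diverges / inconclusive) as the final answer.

Let a_n denote the general term. Form the ratio a_{n+1}/a_n and simplify:
a_{n+1}/a_n = (n/(n + 1))^n
Take the limit as n -> infinity: L = exp(-1).
Since L = exp(-1) < 1, the ratio test implies the series converges.

converges


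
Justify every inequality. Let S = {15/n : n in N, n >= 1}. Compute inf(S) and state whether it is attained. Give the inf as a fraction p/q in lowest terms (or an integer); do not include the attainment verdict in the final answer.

Analysis:
- Values: 15, 15/2, 5, 15/4, ... strictly decreasing.
- The maximum is 15 (n=1); sup = 15 (attained).
- The set is bounded below by 0; 15/n -> 0 so 0 is the greatest lower bound.
- 0 is not in the set, so inf = 0 is not attained.
Conclusion: inf(S) = 0, not attained in S.

0


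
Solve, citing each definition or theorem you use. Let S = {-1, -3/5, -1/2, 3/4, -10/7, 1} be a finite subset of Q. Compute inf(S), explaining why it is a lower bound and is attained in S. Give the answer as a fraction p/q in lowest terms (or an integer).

S is finite, so inf(S) = min(S).
Sorted increasing:
-10/7, -1, -3/5, -1/2, 3/4, 1
The extremum is -10/7.
For every x in S, x >= -10/7. And -10/7 is in S, so it is attained.
Therefore inf(S) = -10/7.

-10/7


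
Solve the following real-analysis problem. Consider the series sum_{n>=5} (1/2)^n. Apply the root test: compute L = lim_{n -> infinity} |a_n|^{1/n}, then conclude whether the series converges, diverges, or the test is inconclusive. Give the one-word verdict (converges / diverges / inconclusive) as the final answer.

Let a_n denote the general term. Form |a_n|^(1/n) and simplify:
|a_n|^(1/n) = 1/2
Take the limit as n -> infinity: L = 1/2.
Since L = 1/2 < 1, the root test implies convergence.

converges


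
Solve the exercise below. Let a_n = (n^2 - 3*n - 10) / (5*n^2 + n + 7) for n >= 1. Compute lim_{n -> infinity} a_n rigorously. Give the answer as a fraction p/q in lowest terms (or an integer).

Divide numerator and denominator by n^2, the highest power:
numerator / n^2 = 1 - 3/n - 10/n^2
denominator / n^2 = 5 + 1/n + 7/n^2
As n -> infinity, all terms of the form c/n^k (k >= 1) tend to 0.
So numerator / n^2 -> 1 and denominator / n^2 -> 5.
Therefore lim a_n = 1/5.

1/5


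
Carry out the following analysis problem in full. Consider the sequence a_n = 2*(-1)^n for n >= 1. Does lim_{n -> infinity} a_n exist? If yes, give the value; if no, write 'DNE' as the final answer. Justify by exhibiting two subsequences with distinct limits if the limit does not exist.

Examine the behaviour of a_n along subsequences.
Even-n subsequence a_{2k} = 2 -> 2. Odd-n subsequence a_{2k+1} = -2 -> -2.
Since these two subsequential limits are 2 and -2, distinct, the full sequence cannot converge (a convergent sequence has all subsequences tending to the same limit). So lim a_n does not exist.

DNE


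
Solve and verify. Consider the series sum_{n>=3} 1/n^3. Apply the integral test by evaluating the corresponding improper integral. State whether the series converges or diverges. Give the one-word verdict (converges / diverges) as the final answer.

Let f(x) = x^(-3). Then f is positive, continuous, and decreasing on [3, infinity), so the integral test applies.
Compute the improper integral int_{3}^infinity f(x) dx:
  antiderivative F(x) = -1/(2*x^2).
  As x -> infinity, F(x) -> 0 (since p = 3 > 1).
  So int = F(infinity) - F(3) = 0 - (-1/18) = 1/18.
  Finite, so by the integral test, the series converges.

converges


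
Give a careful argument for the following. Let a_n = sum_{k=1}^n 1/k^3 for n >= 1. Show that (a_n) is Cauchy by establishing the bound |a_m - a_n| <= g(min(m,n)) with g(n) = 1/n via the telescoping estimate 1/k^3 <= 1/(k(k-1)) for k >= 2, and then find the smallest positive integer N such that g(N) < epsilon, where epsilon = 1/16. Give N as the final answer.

For m > n >= 1: |a_m - a_n| = sum_{k=n+1}^m 1/k^3.
Use 1/k^3 <= 1/(k(k-1)) = 1/(k-1) - 1/k for k >= 2 (which holds since k^3 >= k^2 >= k(k-1) for k >= 2):
sum_{k=n+1}^m 1/k^3 <= sum_{k=n+1}^m (1/(k-1) - 1/k) = 1/n - 1/m <= 1/n.
By symmetry the same bound holds with n,m swapped, so |a_m - a_n| <= 1/min(m,n) = g(min(m,n)). Since g(n) -> 0, (a_n) is Cauchy.
Now solve g(N) < 1/16: 1/N < 1/16 <=> N > 1/(1/16) = 16.
The smallest integer strictly greater than 16 is N = 17.
Check: g(17) = 1/17 < 1/16; g(16) = 1/16 >= 1/16. So N = 17.

17


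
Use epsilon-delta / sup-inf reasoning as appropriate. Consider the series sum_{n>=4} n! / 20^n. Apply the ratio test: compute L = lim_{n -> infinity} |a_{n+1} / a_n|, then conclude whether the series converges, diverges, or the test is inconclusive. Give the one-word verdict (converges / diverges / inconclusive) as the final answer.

Let a_n denote the general term. Form the ratio a_{n+1}/a_n and simplify:
a_{n+1}/a_n = n/20 + 1/20
Take the limit as n -> infinity: L = infinity.
Since L = infinity > 1 (or L = infinity), the ratio test implies the series diverges.

diverges


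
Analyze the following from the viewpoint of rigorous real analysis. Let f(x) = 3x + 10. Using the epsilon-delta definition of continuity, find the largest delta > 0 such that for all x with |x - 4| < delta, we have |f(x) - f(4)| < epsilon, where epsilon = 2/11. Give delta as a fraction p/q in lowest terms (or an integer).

We compute f(4) = 3*(4) + 10 = 22.
|f(x) - f(4)| = |3x + 10 - (22)| = |3(x - 4)| = 3|x - 4|.
We need 3|x - 4| < 2/11, i.e. |x - 4| < 2/11 / 3 = 2/33.
So any delta <= 2/33 works. Conversely, if delta > 2/33, then x = 4 + 2/33 satisfies |x - 4| = 2/33 < delta but |f(x) - f(4)| = 3 * 2/33 = 2/11, which is not < 2/11; so no larger delta works.
Hence the largest such delta is 2/33.

2/33


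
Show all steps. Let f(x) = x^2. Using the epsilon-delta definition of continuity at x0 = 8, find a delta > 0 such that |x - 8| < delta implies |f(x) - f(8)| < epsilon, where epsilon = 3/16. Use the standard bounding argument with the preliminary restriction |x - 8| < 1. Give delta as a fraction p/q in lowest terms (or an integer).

Factor: |x^2 - (8)^2| = |x - 8| * |x + 8|.
Impose |x - 8| < 1 first. Then |x + 8| = |(x - 8) + 2*(8)| <= |x - 8| + 2*|8| < 1 + 16 = 17.
So |x^2 - (8)^2| < delta * 17.
We need delta * 17 <= 3/16, i.e. delta <= 3/16/17 = 3/272.
Since 3/272 < 1, this is tighter than 1; take delta = 3/272.
So delta = 3/272 works.

3/272


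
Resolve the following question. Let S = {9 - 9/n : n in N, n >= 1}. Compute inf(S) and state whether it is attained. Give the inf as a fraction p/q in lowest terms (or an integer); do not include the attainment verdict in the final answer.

Analysis:
- Values: 0, 9/2, 6, 27/4, ... strictly increasing.
- Minimum is 0 (n=1); inf = 0 (attained).
- 9 - 9/n -> 9 from below; sup = 9, not attained.
Conclusion: inf(S) = 0, attained in S.

0


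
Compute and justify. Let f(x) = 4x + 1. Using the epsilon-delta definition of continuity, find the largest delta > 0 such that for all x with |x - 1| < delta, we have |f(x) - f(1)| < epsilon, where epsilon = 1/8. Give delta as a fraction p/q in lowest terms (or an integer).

We compute f(1) = 4*(1) + 1 = 5.
|f(x) - f(1)| = |4x + 1 - (5)| = |4(x - 1)| = 4|x - 1|.
We need 4|x - 1| < 1/8, i.e. |x - 1| < 1/8 / 4 = 1/32.
So any delta <= 1/32 works. Conversely, if delta > 1/32, then x = 1 + 1/32 satisfies |x - 1| = 1/32 < delta but |f(x) - f(1)| = 4 * 1/32 = 1/8, which is not < 1/8; so no larger delta works.
Hence the largest such delta is 1/32.

1/32


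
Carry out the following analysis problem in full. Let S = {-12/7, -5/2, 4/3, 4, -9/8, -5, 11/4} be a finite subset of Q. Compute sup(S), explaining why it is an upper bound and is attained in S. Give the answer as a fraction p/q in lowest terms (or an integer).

S is finite, so sup(S) = max(S).
Sorted decreasing:
4, 11/4, 4/3, -9/8, -12/7, -5/2, -5
The extremum is 4.
For every x in S, x <= 4. And 4 is in S, so it is attained.
Therefore sup(S) = 4.

4


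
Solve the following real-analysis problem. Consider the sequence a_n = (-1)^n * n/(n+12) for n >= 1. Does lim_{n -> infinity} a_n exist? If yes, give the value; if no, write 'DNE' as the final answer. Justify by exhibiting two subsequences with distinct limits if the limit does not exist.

Examine the behaviour of a_n along subsequences.
a_{2k} = 2k/(2k+12) -> 1. a_{2k+1} = -(2k+1)/(2k+13) -> -1.
Since these two subsequential limits are 1 and -1, distinct, the full sequence cannot converge (a convergent sequence has all subsequences tending to the same limit). So lim a_n does not exist.

DNE


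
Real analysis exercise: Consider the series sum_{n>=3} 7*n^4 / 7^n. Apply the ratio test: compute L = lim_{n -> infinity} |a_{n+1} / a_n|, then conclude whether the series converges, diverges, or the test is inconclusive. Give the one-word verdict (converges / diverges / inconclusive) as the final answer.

Let a_n denote the general term. Form the ratio a_{n+1}/a_n and simplify:
a_{n+1}/a_n = (n + 1)^4/(7*n^4)
Take the limit as n -> infinity: L = 1/7.
Since L = 1/7 < 1, the ratio test implies the series converges.

converges


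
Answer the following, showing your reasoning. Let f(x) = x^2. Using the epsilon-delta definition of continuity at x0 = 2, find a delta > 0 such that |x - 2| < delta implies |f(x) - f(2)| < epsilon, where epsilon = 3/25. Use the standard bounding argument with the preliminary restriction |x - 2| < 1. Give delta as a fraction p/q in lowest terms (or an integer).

Factor: |x^2 - (2)^2| = |x - 2| * |x + 2|.
Impose |x - 2| < 1 first. Then |x + 2| = |(x - 2) + 2*(2)| <= |x - 2| + 2*|2| < 1 + 4 = 5.
So |x^2 - (2)^2| < delta * 5.
We need delta * 5 <= 3/25, i.e. delta <= 3/25/5 = 3/125.
Since 3/125 < 1, this is tighter than 1; take delta = 3/125.
So delta = 3/125 works.

3/125


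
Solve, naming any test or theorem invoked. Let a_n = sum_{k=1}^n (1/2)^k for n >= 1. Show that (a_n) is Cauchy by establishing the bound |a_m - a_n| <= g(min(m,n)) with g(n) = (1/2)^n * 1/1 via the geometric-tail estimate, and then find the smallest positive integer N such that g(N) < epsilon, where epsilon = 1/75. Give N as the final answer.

For m > n >= 1: |a_m - a_n| = sum_{k=n+1}^m (1/2)^k < sum_{k=n+1}^infinity (1/2)^k = (1/2)^(n+1) / (1 - 1/2) = (1/2)^n * (1/2) * (2/1) = (1/2)^n * 1/1.
So g(n) = (1/2)^n / 1. Since g(n) -> 0, (a_n) is Cauchy.
Now solve g(N) < 1/75: (1/2)^N / 1 < 1/75 <=> 2^N > 1 / (1 * 1/75) = 75.
Check powers of 2: 2^6 = 64 <= 75, 2^7 = 128 > 75.
So the smallest such N is 7. Check: g(7) = 1/(1 * 128) = 1/128 < 1/75.

7


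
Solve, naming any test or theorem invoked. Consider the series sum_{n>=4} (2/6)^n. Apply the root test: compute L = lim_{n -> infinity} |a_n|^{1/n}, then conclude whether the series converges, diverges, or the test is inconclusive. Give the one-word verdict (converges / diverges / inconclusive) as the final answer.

Let a_n denote the general term. Form |a_n|^(1/n) and simplify:
|a_n|^(1/n) = 1/3
Take the limit as n -> infinity: L = 1/3.
Since L = 1/3 < 1, the root test implies convergence.

converges


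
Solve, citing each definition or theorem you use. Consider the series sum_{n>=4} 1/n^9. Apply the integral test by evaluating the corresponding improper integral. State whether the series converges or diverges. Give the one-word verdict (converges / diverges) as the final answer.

Let f(x) = x^(-9). Then f is positive, continuous, and decreasing on [4, infinity), so the integral test applies.
Compute the improper integral int_{4}^infinity f(x) dx:
  antiderivative F(x) = -1/(8*x^8).
  As x -> infinity, F(x) -> 0 (since p = 9 > 1).
  So int = F(infinity) - F(4) = 0 - (-1/524288) = 1/524288.
  Finite, so by the integral test, the series converges.

converges


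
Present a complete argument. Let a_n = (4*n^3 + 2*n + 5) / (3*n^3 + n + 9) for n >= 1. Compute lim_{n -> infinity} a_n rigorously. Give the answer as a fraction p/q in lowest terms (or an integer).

Divide numerator and denominator by n^3, the highest power:
numerator / n^3 = 4 + 2/n^2 + 5/n^3
denominator / n^3 = 3 + n^(-2) + 9/n^3
As n -> infinity, all terms of the form c/n^k (k >= 1) tend to 0.
So numerator / n^3 -> 4 and denominator / n^3 -> 3.
Therefore lim a_n = 4/3.

4/3


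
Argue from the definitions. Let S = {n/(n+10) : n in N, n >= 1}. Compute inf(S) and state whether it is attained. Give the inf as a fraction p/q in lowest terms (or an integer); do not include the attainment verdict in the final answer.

Analysis:
- Values: 1/11, 1/6, 3/13, 2/7, ... strictly increasing.
- Minimum is 1/11 (n=1); inf = 1/11 (attained).
- n/(n+10) = 1 - 10/(n+10) -> 1 from below as n -> infinity, and never equals 1.
- So sup = 1 (not attained).
Conclusion: inf(S) = 1/11, attained in S.

1/11


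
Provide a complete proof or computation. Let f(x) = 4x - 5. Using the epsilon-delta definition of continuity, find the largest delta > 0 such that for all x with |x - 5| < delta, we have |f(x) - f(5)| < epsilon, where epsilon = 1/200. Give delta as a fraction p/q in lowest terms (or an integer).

We compute f(5) = 4*(5) - 5 = 15.
|f(x) - f(5)| = |4x - 5 - (15)| = |4(x - 5)| = 4|x - 5|.
We need 4|x - 5| < 1/200, i.e. |x - 5| < 1/200 / 4 = 1/800.
So any delta <= 1/800 works. Conversely, if delta > 1/800, then x = 5 + 1/800 satisfies |x - 5| = 1/800 < delta but |f(x) - f(5)| = 4 * 1/800 = 1/200, which is not < 1/200; so no larger delta works.
Hence the largest such delta is 1/800.

1/800


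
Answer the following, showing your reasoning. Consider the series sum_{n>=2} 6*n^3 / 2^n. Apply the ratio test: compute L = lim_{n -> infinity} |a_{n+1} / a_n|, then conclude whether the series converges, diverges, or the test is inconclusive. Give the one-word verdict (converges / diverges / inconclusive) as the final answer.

Let a_n denote the general term. Form the ratio a_{n+1}/a_n and simplify:
a_{n+1}/a_n = (n + 1)^3/(2*n^3)
Take the limit as n -> infinity: L = 1/2.
Since L = 1/2 < 1, the ratio test implies the series converges.

converges


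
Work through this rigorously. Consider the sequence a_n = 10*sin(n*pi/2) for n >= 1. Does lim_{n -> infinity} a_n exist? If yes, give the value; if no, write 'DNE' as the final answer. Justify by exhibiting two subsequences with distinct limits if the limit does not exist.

Examine the behaviour of a_n along subsequences.
a_{4k+1} = 10*sin(pi/2 + 2k*pi) = 10 -> 10. a_{4k+3} = 10*sin(3pi/2 + 2k*pi) = -10 -> -10.
Since these two subsequential limits are 10 and -10, distinct, the full sequence cannot converge (a convergent sequence has all subsequences tending to the same limit). So lim a_n does not exist.

DNE


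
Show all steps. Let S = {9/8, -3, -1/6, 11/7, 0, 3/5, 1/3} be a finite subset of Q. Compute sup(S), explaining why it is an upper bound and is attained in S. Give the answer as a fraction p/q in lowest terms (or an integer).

S is finite, so sup(S) = max(S).
Sorted decreasing:
11/7, 9/8, 3/5, 1/3, 0, -1/6, -3
The extremum is 11/7.
For every x in S, x <= 11/7. And 11/7 is in S, so it is attained.
Therefore sup(S) = 11/7.

11/7


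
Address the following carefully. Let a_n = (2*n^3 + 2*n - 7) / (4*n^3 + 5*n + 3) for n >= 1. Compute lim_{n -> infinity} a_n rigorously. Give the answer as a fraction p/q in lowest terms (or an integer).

Divide numerator and denominator by n^3, the highest power:
numerator / n^3 = 2 + 2/n^2 - 7/n^3
denominator / n^3 = 4 + 5/n^2 + 3/n^3
As n -> infinity, all terms of the form c/n^k (k >= 1) tend to 0.
So numerator / n^3 -> 2 and denominator / n^3 -> 4.
Therefore lim a_n = 1/2.

1/2


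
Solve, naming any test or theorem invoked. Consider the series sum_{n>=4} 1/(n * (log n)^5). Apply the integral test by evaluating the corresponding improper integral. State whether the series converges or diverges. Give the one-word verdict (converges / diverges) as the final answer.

Let f(x) = 1/(x*log(x)^5). Then f is positive, continuous, and decreasing on [4, infinity), so the integral test applies.
Compute the improper integral int_{4}^infinity f(x) dx:
  antiderivative F(x) = -1/(4*log(x)^4).
  F(x) -> 0 as x -> infinity.  int = 0 - F(4) = 1/(4*log(4)^4) < infinity. By the integral test, the series converges.

converges


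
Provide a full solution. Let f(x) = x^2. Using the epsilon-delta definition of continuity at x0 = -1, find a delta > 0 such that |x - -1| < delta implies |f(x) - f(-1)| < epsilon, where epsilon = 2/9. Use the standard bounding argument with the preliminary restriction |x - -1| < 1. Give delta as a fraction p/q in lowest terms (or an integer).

Factor: |x^2 - (-1)^2| = |x - -1| * |x + -1|.
Impose |x - -1| < 1 first. Then |x + -1| = |(x - -1) + 2*(-1)| <= |x - -1| + 2*|-1| < 1 + 2 = 3.
So |x^2 - (-1)^2| < delta * 3.
We need delta * 3 <= 2/9, i.e. delta <= 2/9/3 = 2/27.
Since 2/27 < 1, this is tighter than 1; take delta = 2/27.
So delta = 2/27 works.

2/27


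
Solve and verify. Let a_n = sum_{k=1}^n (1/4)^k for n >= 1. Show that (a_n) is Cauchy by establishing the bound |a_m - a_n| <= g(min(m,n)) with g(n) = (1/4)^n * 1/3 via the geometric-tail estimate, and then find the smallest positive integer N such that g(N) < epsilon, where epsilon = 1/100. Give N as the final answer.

For m > n >= 1: |a_m - a_n| = sum_{k=n+1}^m (1/4)^k < sum_{k=n+1}^infinity (1/4)^k = (1/4)^(n+1) / (1 - 1/4) = (1/4)^n * (1/4) * (4/3) = (1/4)^n * 1/3.
So g(n) = (1/4)^n / 3. Since g(n) -> 0, (a_n) is Cauchy.
Now solve g(N) < 1/100: (1/4)^N / 3 < 1/100 <=> 4^N > 1 / (3 * 1/100) = 100/3.
Check powers of 4: 4^2 = 16 <= 100/3, 4^3 = 64 > 100/3.
So the smallest such N is 3. Check: g(3) = 1/(3 * 64) = 1/192 < 1/100.

3


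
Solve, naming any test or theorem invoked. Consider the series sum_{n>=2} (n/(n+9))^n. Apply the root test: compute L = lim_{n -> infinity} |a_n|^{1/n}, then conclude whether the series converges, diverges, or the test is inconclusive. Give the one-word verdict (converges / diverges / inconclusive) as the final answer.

Let a_n denote the general term. Form |a_n|^(1/n) and simplify:
|a_n|^(1/n) = n/(n + 9)
Take the limit as n -> infinity: L = 1.
Since L = 1, the root test is inconclusive. (In fact a_n = (n/(n+9))^n -> e^(-9) != 0, so the nth-term test shows divergence; but the root test itself gives no conclusion.)

inconclusive


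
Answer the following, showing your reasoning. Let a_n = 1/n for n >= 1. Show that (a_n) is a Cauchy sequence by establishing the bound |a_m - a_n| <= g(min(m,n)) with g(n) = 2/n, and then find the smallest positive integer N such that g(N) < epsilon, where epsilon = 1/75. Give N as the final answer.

For any m, n >= 1, by the triangle inequality:
|a_m - a_n| = |1/m - 1/n| <= 1/m + 1/n <= 2/min(m,n).
So g(n) = 2/n bounds the Cauchy difference. Since g(n) -> 0, (a_n) is Cauchy.
Now solve g(N) < 1/75: 2/N < 1/75 <=> N > 2 / (1/75) = 150.
The smallest integer strictly greater than 150 is N = 151.
Check: g(151) = 2/151 = 2/151 < 1/75; g(150) = 1/75 >= 1/75. So N = 151.

151


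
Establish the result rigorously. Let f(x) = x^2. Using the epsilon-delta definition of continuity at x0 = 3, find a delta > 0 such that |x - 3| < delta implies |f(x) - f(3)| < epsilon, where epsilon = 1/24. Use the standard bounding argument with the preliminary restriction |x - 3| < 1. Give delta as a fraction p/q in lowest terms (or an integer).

Factor: |x^2 - (3)^2| = |x - 3| * |x + 3|.
Impose |x - 3| < 1 first. Then |x + 3| = |(x - 3) + 2*(3)| <= |x - 3| + 2*|3| < 1 + 6 = 7.
So |x^2 - (3)^2| < delta * 7.
We need delta * 7 <= 1/24, i.e. delta <= 1/24/7 = 1/168.
Since 1/168 < 1, this is tighter than 1; take delta = 1/168.
So delta = 1/168 works.

1/168


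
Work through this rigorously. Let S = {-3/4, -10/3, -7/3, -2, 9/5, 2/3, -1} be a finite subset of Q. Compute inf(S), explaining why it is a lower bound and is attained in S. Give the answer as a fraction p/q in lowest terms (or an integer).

S is finite, so inf(S) = min(S).
Sorted increasing:
-10/3, -7/3, -2, -1, -3/4, 2/3, 9/5
The extremum is -10/3.
For every x in S, x >= -10/3. And -10/3 is in S, so it is attained.
Therefore inf(S) = -10/3.

-10/3


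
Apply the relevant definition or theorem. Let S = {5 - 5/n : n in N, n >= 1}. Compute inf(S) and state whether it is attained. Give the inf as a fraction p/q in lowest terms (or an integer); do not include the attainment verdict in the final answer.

Analysis:
- Values: 0, 5/2, 10/3, 15/4, ... strictly increasing.
- Minimum is 0 (n=1); inf = 0 (attained).
- 5 - 5/n -> 5 from below; sup = 5, not attained.
Conclusion: inf(S) = 0, attained in S.

0


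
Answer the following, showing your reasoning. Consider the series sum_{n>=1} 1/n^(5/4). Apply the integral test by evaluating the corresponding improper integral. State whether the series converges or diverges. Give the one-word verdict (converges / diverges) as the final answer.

Let f(x) = x^(-5/4). Then f is positive, continuous, and decreasing on [1, infinity), so the integral test applies.
Compute the improper integral int_{1}^infinity f(x) dx:
  antiderivative F(x) = -4/x^(1/4).
  As x -> infinity, F(x) -> 0 (since p = 5/4 > 1).
  So int = F(infinity) - F(1) = 0 - (-4) = 4.
  Finite, so by the integral test, the series converges.

converges


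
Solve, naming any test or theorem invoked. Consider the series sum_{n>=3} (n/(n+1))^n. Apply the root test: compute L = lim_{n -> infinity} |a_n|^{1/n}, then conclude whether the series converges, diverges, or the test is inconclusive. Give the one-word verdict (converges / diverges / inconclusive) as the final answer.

Let a_n denote the general term. Form |a_n|^(1/n) and simplify:
|a_n|^(1/n) = n/(n + 1)
Take the limit as n -> infinity: L = 1.
Since L = 1, the root test is inconclusive. (In fact a_n = (n/(n+1))^n -> e^(-1) != 0, so the nth-term test shows divergence; but the root test itself gives no conclusion.)

inconclusive


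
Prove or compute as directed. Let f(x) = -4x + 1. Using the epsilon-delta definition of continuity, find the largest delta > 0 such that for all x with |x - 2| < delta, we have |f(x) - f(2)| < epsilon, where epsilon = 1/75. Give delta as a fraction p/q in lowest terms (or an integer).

We compute f(2) = -4*(2) + 1 = -7.
|f(x) - f(2)| = |-4x + 1 - (-7)| = |-4(x - 2)| = 4|x - 2|.
We need 4|x - 2| < 1/75, i.e. |x - 2| < 1/75 / 4 = 1/300.
So any delta <= 1/300 works. Conversely, if delta > 1/300, then x = 2 + 1/300 satisfies |x - 2| = 1/300 < delta but |f(x) - f(2)| = 4 * 1/300 = 1/75, which is not < 1/75; so no larger delta works.
Hence the largest such delta is 1/300.

1/300


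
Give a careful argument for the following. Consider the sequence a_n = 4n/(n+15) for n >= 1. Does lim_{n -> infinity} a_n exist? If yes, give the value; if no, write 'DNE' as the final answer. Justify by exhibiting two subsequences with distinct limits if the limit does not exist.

Examine the behaviour of a_n along subsequences.
Even-n subsequence a_{2k} = 4(2k)/(2k+15) -> 4. Odd-n subsequence a_{2k+1} = 4(2k+1)/(2k+16) -> 4. Both tend to 4, which suggests the limit is 4; verify directly.
|a_n - 4| = |4n - 4(n+15)| / (n+15) = 60/(n+15) < 60/n for every n >= 1.
Given epsilon > 0, choose a positive integer N > 60/epsilon. Then for all n >= N, |a_n - 4| < 60/n <= 60/N < epsilon.
So by the definition of the limit, lim a_n exists and equals 4.

4


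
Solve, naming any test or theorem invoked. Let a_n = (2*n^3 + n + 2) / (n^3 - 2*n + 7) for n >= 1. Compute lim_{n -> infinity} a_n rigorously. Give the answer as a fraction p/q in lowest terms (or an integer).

Divide numerator and denominator by n^3, the highest power:
numerator / n^3 = 2 + n^(-2) + 2/n^3
denominator / n^3 = 1 - 2/n^2 + 7/n^3
As n -> infinity, all terms of the form c/n^k (k >= 1) tend to 0.
So numerator / n^3 -> 2 and denominator / n^3 -> 1.
Therefore lim a_n = 2.

2


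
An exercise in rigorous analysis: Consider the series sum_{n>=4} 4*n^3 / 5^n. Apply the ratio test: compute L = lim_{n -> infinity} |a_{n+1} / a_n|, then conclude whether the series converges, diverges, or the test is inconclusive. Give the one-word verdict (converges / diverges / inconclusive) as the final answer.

Let a_n denote the general term. Form the ratio a_{n+1}/a_n and simplify:
a_{n+1}/a_n = (n + 1)^3/(5*n^3)
Take the limit as n -> infinity: L = 1/5.
Since L = 1/5 < 1, the ratio test implies the series converges.

converges


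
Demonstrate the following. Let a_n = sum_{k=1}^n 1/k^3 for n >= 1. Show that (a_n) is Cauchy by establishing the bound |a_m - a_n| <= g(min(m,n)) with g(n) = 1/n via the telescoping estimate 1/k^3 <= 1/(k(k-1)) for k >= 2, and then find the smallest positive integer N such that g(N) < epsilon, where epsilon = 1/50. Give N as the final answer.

For m > n >= 1: |a_m - a_n| = sum_{k=n+1}^m 1/k^3.
Use 1/k^3 <= 1/(k(k-1)) = 1/(k-1) - 1/k for k >= 2 (which holds since k^3 >= k^2 >= k(k-1) for k >= 2):
sum_{k=n+1}^m 1/k^3 <= sum_{k=n+1}^m (1/(k-1) - 1/k) = 1/n - 1/m <= 1/n.
By symmetry the same bound holds with n,m swapped, so |a_m - a_n| <= 1/min(m,n) = g(min(m,n)). Since g(n) -> 0, (a_n) is Cauchy.
Now solve g(N) < 1/50: 1/N < 1/50 <=> N > 1/(1/50) = 50.
The smallest integer strictly greater than 50 is N = 51.
Check: g(51) = 1/51 < 1/50; g(50) = 1/50 >= 1/50. So N = 51.

51


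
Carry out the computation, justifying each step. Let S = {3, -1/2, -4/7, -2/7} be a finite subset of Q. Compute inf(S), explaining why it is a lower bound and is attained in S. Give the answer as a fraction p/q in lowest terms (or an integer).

S is finite, so inf(S) = min(S).
Sorted increasing:
-4/7, -1/2, -2/7, 3
The extremum is -4/7.
For every x in S, x >= -4/7. And -4/7 is in S, so it is attained.
Therefore inf(S) = -4/7.

-4/7


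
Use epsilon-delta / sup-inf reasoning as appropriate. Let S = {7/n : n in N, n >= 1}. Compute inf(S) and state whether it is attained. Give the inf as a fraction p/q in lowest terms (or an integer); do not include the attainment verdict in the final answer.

Analysis:
- Values: 7, 7/2, 7/3, 7/4, ... strictly decreasing.
- The maximum is 7 (n=1); sup = 7 (attained).
- The set is bounded below by 0; 7/n -> 0 so 0 is the greatest lower bound.
- 0 is not in the set, so inf = 0 is not attained.
Conclusion: inf(S) = 0, not attained in S.

0


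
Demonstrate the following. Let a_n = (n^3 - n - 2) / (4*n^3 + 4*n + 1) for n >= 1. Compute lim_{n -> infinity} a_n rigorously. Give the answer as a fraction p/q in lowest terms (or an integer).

Divide numerator and denominator by n^3, the highest power:
numerator / n^3 = 1 - 1/n^2 - 2/n^3
denominator / n^3 = 4 + 4/n^2 + n^(-3)
As n -> infinity, all terms of the form c/n^k (k >= 1) tend to 0.
So numerator / n^3 -> 1 and denominator / n^3 -> 4.
Therefore lim a_n = 1/4.

1/4


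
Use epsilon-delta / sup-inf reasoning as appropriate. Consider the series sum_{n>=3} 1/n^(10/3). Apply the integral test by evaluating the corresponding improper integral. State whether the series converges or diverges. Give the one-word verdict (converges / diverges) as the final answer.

Let f(x) = x^(-10/3). Then f is positive, continuous, and decreasing on [3, infinity), so the integral test applies.
Compute the improper integral int_{3}^infinity f(x) dx:
  antiderivative F(x) = -3/(7*x^(7/3)).
  As x -> infinity, F(x) -> 0 (since p = 10/3 > 1).
  So int = F(infinity) - F(3) = 0 - (-3^(2/3)/63) = 3^(2/3)/63.
  Finite, so by the integral test, the series converges.

converges


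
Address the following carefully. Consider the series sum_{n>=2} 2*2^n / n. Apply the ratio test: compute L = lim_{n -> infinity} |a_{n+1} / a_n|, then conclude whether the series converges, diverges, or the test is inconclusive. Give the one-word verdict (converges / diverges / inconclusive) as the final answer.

Let a_n denote the general term. Form the ratio a_{n+1}/a_n and simplify:
a_{n+1}/a_n = 2*n/(n + 1)
Take the limit as n -> infinity: L = 2.
Since L = 2 > 1 (or L = infinity), the ratio test implies the series diverges.

diverges


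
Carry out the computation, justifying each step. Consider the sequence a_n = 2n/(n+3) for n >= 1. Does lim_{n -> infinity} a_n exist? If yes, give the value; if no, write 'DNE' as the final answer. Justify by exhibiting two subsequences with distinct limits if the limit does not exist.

Examine the behaviour of a_n along subsequences.
Even-n subsequence a_{2k} = 2(2k)/(2k+3) -> 2. Odd-n subsequence a_{2k+1} = 2(2k+1)/(2k+4) -> 2. Both tend to 2, which suggests the limit is 2; verify directly.
|a_n - 2| = |2n - 2(n+3)| / (n+3) = 6/(n+3) < 6/n for every n >= 1.
Given epsilon > 0, choose a positive integer N > 6/epsilon. Then for all n >= N, |a_n - 2| < 6/n <= 6/N < epsilon.
So by the definition of the limit, lim a_n exists and equals 2.

2


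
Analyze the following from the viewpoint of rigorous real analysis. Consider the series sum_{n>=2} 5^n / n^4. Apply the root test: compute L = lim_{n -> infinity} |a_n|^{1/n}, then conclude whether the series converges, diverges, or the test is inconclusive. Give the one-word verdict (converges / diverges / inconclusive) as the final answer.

Let a_n denote the general term. Form |a_n|^(1/n) and simplify:
|a_n|^(1/n) = 5/n^(4/n)
Take the limit as n -> infinity: L = 5.
Since L = 5 > 1, the root test implies divergence.

diverges


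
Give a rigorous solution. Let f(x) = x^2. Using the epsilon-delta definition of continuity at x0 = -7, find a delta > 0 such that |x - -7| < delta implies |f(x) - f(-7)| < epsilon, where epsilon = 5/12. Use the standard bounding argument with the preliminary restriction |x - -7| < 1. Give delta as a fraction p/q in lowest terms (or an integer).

Factor: |x^2 - (-7)^2| = |x - -7| * |x + -7|.
Impose |x - -7| < 1 first. Then |x + -7| = |(x - -7) + 2*(-7)| <= |x - -7| + 2*|-7| < 1 + 14 = 15.
So |x^2 - (-7)^2| < delta * 15.
We need delta * 15 <= 5/12, i.e. delta <= 5/12/15 = 1/36.
Since 1/36 < 1, this is tighter than 1; take delta = 1/36.
So delta = 1/36 works.

1/36


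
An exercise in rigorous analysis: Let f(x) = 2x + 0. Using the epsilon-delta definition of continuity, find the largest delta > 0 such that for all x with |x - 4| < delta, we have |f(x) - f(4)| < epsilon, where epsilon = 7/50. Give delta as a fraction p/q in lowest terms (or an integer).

We compute f(4) = 2*(4) + 0 = 8.
|f(x) - f(4)| = |2x + 0 - (8)| = |2(x - 4)| = 2|x - 4|.
We need 2|x - 4| < 7/50, i.e. |x - 4| < 7/50 / 2 = 7/100.
So any delta <= 7/100 works. Conversely, if delta > 7/100, then x = 4 + 7/100 satisfies |x - 4| = 7/100 < delta but |f(x) - f(4)| = 2 * 7/100 = 7/50, which is not < 7/50; so no larger delta works.
Hence the largest such delta is 7/100.

7/100


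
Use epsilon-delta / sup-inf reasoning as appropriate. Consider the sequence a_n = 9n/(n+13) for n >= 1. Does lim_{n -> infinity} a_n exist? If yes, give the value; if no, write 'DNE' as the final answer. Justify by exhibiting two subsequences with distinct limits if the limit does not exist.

Examine the behaviour of a_n along subsequences.
Even-n subsequence a_{2k} = 9(2k)/(2k+13) -> 9. Odd-n subsequence a_{2k+1} = 9(2k+1)/(2k+14) -> 9. Both tend to 9, which suggests the limit is 9; verify directly.
|a_n - 9| = |9n - 9(n+13)| / (n+13) = 117/(n+13) < 117/n for every n >= 1.
Given epsilon > 0, choose a positive integer N > 117/epsilon. Then for all n >= N, |a_n - 9| < 117/n <= 117/N < epsilon.
So by the definition of the limit, lim a_n exists and equals 9.

9


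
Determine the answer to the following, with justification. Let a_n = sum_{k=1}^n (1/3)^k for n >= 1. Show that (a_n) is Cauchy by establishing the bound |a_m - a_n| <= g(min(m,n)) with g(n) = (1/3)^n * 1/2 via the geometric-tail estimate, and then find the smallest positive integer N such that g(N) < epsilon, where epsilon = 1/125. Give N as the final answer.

For m > n >= 1: |a_m - a_n| = sum_{k=n+1}^m (1/3)^k < sum_{k=n+1}^infinity (1/3)^k = (1/3)^(n+1) / (1 - 1/3) = (1/3)^n * (1/3) * (3/2) = (1/3)^n * 1/2.
So g(n) = (1/3)^n / 2. Since g(n) -> 0, (a_n) is Cauchy.
Now solve g(N) < 1/125: (1/3)^N / 2 < 1/125 <=> 3^N > 1 / (2 * 1/125) = 125/2.
Check powers of 3: 3^3 = 27 <= 125/2, 3^4 = 81 > 125/2.
So the smallest such N is 4. Check: g(4) = 1/(2 * 81) = 1/162 < 1/125.

4


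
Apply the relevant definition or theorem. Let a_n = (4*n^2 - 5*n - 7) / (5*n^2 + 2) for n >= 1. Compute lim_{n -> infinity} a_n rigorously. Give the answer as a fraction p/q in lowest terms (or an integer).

Divide numerator and denominator by n^2, the highest power:
numerator / n^2 = 4 - 5/n - 7/n^2
denominator / n^2 = 5 + 2/n^2
As n -> infinity, all terms of the form c/n^k (k >= 1) tend to 0.
So numerator / n^2 -> 4 and denominator / n^2 -> 5.
Therefore lim a_n = 4/5.

4/5


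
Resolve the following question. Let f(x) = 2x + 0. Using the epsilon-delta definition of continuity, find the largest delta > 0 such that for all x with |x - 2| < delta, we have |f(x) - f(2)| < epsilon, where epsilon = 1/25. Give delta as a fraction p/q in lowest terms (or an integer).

We compute f(2) = 2*(2) + 0 = 4.
|f(x) - f(2)| = |2x + 0 - (4)| = |2(x - 2)| = 2|x - 2|.
We need 2|x - 2| < 1/25, i.e. |x - 2| < 1/25 / 2 = 1/50.
So any delta <= 1/50 works. Conversely, if delta > 1/50, then x = 2 + 1/50 satisfies |x - 2| = 1/50 < delta but |f(x) - f(2)| = 2 * 1/50 = 1/25, which is not < 1/25; so no larger delta works.
Hence the largest such delta is 1/50.

1/50


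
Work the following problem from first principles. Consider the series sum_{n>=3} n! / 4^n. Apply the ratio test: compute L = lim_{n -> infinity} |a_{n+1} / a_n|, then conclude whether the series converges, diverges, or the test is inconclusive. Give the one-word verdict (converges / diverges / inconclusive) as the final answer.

Let a_n denote the general term. Form the ratio a_{n+1}/a_n and simplify:
a_{n+1}/a_n = n/4 + 1/4
Take the limit as n -> infinity: L = infinity.
Since L = infinity > 1 (or L = infinity), the ratio test implies the series diverges.

diverges


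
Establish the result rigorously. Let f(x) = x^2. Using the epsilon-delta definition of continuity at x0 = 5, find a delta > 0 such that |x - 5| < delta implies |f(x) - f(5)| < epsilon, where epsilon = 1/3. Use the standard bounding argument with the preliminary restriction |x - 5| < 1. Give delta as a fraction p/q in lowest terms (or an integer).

Factor: |x^2 - (5)^2| = |x - 5| * |x + 5|.
Impose |x - 5| < 1 first. Then |x + 5| = |(x - 5) + 2*(5)| <= |x - 5| + 2*|5| < 1 + 10 = 11.
So |x^2 - (5)^2| < delta * 11.
We need delta * 11 <= 1/3, i.e. delta <= 1/3/11 = 1/33.
Since 1/33 < 1, this is tighter than 1; take delta = 1/33.
So delta = 1/33 works.

1/33


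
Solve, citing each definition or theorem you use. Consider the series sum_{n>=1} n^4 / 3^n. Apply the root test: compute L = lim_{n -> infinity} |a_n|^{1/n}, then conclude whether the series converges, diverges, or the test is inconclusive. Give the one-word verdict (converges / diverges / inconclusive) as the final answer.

Let a_n denote the general term. Form |a_n|^(1/n) and simplify:
|a_n|^(1/n) = n^(4/n)/3
Take the limit as n -> infinity: L = 1/3.
Since L = 1/3 < 1, the root test implies convergence.

converges


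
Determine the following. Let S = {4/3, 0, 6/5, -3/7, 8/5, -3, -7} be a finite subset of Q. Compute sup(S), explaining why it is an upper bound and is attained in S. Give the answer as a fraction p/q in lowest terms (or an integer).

S is finite, so sup(S) = max(S).
Sorted decreasing:
8/5, 4/3, 6/5, 0, -3/7, -3, -7
The extremum is 8/5.
For every x in S, x <= 8/5. And 8/5 is in S, so it is attained.
Therefore sup(S) = 8/5.

8/5


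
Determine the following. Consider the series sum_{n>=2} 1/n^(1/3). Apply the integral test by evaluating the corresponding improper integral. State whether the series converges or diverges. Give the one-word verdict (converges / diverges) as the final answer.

Let f(x) = x^(-1/3). Then f is positive, continuous, and decreasing on [2, infinity), so the integral test applies.
Compute the improper integral int_{2}^infinity f(x) dx:
  antiderivative F(x) = 3*x^(2/3)/2.
  As x -> infinity, F(x) -> infinity (since p = 1/3 < 1).
  So the integral diverges. By the integral test, the series diverges.

diverges


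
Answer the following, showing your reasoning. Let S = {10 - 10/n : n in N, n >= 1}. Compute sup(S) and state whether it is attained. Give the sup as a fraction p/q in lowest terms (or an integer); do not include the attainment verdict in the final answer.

Analysis:
- Values: 0, 5, 20/3, 15/2, ... strictly increasing.
- Minimum is 0 (n=1); inf = 0 (attained).
- 10 - 10/n -> 10 from below; sup = 10, not attained.
Conclusion: sup(S) = 10, not attained in S.

10


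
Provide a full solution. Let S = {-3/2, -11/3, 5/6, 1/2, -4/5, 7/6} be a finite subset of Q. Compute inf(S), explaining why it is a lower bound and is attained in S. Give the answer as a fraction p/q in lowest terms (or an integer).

S is finite, so inf(S) = min(S).
Sorted increasing:
-11/3, -3/2, -4/5, 1/2, 5/6, 7/6
The extremum is -11/3.
For every x in S, x >= -11/3. And -11/3 is in S, so it is attained.
Therefore inf(S) = -11/3.

-11/3


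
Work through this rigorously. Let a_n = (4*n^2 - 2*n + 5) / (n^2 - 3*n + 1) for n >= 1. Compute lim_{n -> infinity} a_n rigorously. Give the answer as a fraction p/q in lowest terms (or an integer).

Divide numerator and denominator by n^2, the highest power:
numerator / n^2 = 4 - 2/n + 5/n^2
denominator / n^2 = 1 - 3/n + n^(-2)
As n -> infinity, all terms of the form c/n^k (k >= 1) tend to 0.
So numerator / n^2 -> 4 and denominator / n^2 -> 1.
Therefore lim a_n = 4.

4


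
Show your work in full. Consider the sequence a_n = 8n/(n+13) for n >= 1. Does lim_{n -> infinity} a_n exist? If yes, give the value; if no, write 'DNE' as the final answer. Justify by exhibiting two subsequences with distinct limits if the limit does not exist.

Examine the behaviour of a_n along subsequences.
Even-n subsequence a_{2k} = 8(2k)/(2k+13) -> 8. Odd-n subsequence a_{2k+1} = 8(2k+1)/(2k+14) -> 8. Both tend to 8, which suggests the limit is 8; verify directly.
|a_n - 8| = |8n - 8(n+13)| / (n+13) = 104/(n+13) < 104/n for every n >= 1.
Given epsilon > 0, choose a positive integer N > 104/epsilon. Then for all n >= N, |a_n - 8| < 104/n <= 104/N < epsilon.
So by the definition of the limit, lim a_n exists and equals 8.

8


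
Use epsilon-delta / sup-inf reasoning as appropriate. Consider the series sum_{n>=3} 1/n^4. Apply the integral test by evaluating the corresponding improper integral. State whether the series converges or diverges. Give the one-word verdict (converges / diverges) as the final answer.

Let f(x) = x^(-4). Then f is positive, continuous, and decreasing on [3, infinity), so the integral test applies.
Compute the improper integral int_{3}^infinity f(x) dx:
  antiderivative F(x) = -1/(3*x^3).
  As x -> infinity, F(x) -> 0 (since p = 4 > 1).
  So int = F(infinity) - F(3) = 0 - (-1/81) = 1/81.
  Finite, so by the integral test, the series converges.

converges


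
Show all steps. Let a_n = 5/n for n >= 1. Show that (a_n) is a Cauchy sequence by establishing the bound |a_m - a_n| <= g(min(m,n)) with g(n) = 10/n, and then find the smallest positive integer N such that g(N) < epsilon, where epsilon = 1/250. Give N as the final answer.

For any m, n >= 1, by the triangle inequality:
|a_m - a_n| = |5/m - 5/n| <= 5*1/m + 5*1/n <= 10/min(m,n).
So g(n) = 10/n bounds the Cauchy difference. Since g(n) -> 0, (a_n) is Cauchy.
Now solve g(N) < 1/250: 10/N < 1/250 <=> N > 10 / (1/250) = 2500.
The smallest integer strictly greater than 2500 is N = 2501.
Check: g(2501) = 10/2501 = 10/2501 < 1/250; g(2500) = 1/250 >= 1/250. So N = 2501.

2501
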